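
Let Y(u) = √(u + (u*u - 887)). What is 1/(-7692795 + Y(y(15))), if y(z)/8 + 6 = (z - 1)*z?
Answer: -7692795/59179092247856 - √2664169/59179092247856 ≈ -1.3002e-7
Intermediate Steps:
y(z) = -48 + 8*z*(-1 + z) (y(z) = -48 + 8*((z - 1)*z) = -48 + 8*((-1 + z)*z) = -48 + 8*(z*(-1 + z)) = -48 + 8*z*(-1 + z))
Y(u) = √(-887 + u + u²) (Y(u) = √(u + (u² - 887)) = √(u + (-887 + u²)) = √(-887 + u + u²))
1/(-7692795 + Y(y(15))) = 1/(-7692795 + √(-887 + (-48 - 8*15 + 8*15²) + (-48 - 8*15 + 8*15²)²)) = 1/(-7692795 + √(-887 + (-48 - 120 + 8*225) + (-48 - 120 + 8*225)²)) = 1/(-7692795 + √(-887 + (-48 - 120 + 1800) + (-48 - 120 + 1800)²)) = 1/(-7692795 + √(-887 + 1632 + 1632²)) = 1/(-7692795 + √(-887 + 1632 + 2663424)) = 1/(-7692795 + √2664169)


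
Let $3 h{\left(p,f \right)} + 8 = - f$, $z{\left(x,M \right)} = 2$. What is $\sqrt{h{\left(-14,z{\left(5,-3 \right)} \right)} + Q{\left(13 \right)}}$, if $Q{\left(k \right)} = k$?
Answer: $\frac{\sqrt{87}}{3} \approx 3.1091$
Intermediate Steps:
$h{\left(p,f \right)} = - \frac{8}{3} - \frac{f}{3}$ ($h{\left(p,f \right)} = - \frac{8}{3} + \frac{\left(-1\right) f}{3} = - \frac{8}{3} - \frac{f}{3}$)
$\sqrt{h{\left(-14,z{\left(5,-3 \right)} \right)} + Q{\left(13 \right)}} = \sqrt{\left(- \frac{8}{3} - \frac{2}{3}\right) + 13} = \sqrt{- \frac{10}{3} + 13} = \sqrt{\frac{29}{3}} = \frac{\sqrt{87}}{3}$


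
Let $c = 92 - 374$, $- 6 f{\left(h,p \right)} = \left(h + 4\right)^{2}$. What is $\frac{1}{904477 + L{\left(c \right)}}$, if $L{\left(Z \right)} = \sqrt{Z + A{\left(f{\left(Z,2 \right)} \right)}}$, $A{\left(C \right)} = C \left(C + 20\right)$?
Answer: $\frac{8140293}{7361216908655} - \frac{3 \sqrt{1490883106}}{7361216908655} \approx 1.0901 \cdot 10^{-6}$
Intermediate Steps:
$f{\left(h,p \right)} = - \frac{\left(4 + h\right)^{2}}{6}$ ($f{\left(h,p \right)} = - \frac{\left(h + 4\right)^{2}}{6} = - \frac{\left(4 + h\right)^{2}}{6}$)
$A{\left(C \right)} = C \left(20 + C\right)$
$c = -282$
$L{\left(Z \right)} = \sqrt{Z - \frac{\left(4 + Z\right)^{2} \left(20 - \frac{\left(4 + Z\right)^{2}}{6}\right)}{6}}$ ($L{\left(Z \right)} = \sqrt{Z + - \frac{\left(4 + Z\right)^{2}}{6} \left(20 - \frac{\left(4 + Z\right)^{2}}{6}\right)} = \sqrt{Z - \frac{\left(4 + Z\right)^{2} \left(20 - \frac{\left(4 + Z\right)^{2}}{6}\right)}{6}}$)
$\frac{1}{904477 + L{\left(c \right)}} = \frac{1}{904477 + \frac{\sqrt{36 \left(-282\right) + \left(4 - 282\right)^{2} \left(-120 + \left(4 - 282\right)^{2}\right)}}{6}} = \frac{1}{904477 + \frac{\sqrt{-10152 + \left(-278\right)^{2} \left(-120 + \left(-278\right)^{2}\right)}}{6}} = \frac{1}{904477 + \frac{\sqrt{-10152 + 77284 \left(-120 + 77284\right)}}{6}} = \frac{1}{904477 + \frac{\sqrt{-10152 + 77284 \cdot 77164}}{6}} = \frac{1}{904477 + \frac{\sqrt{-10152 + 5963542576}}{6}} = \frac{1}{904477 + \frac{\sqrt{5963532424}}{6}} = \frac{1}{904477 + \frac{2 \sqrt{1490883106}}{6}} = \frac{1}{904477 + \frac{\sqrt{1490883106}}{3}}$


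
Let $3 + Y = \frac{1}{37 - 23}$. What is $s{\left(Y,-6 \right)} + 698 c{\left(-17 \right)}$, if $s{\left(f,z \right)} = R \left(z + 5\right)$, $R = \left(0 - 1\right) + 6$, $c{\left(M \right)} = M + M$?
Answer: $-23737$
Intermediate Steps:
$Y = - \frac{41}{14}$ ($Y = -3 + \frac{1}{37 - 23} = -3 + \frac{1}{14} = - \frac{41}{14} \approx -2.9286$)
$c{\left(M \right)} = 2 M$
$R = 5$ ($R = \left(0 - 1\right) + 6 = -1 + 6 = 5$)
$s{\left(f,z \right)} = 25 + 5 z$ ($s{\left(f,z \right)} = 5 \left(z + 5\right) = 5 \left(5 + z\right) = 25 + 5 z$)
$s{\left(Y,-6 \right)} + 698 c{\left(-17 \right)} = \left(25 + 5 \left(-6\right)\right) + 698 \cdot 2 \left(-17\right) = \left(25 - 30\right) + 698 \left(-34\right) = -5 - 23732 = -23737$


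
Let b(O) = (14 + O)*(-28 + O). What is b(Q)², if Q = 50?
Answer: 1982464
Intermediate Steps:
b(O) = (-28 + O)*(14 + O)
b(Q)² = (-392 + 50² - 14*50)² = (-392 + 2500 - 700)² = 1408² = 1982464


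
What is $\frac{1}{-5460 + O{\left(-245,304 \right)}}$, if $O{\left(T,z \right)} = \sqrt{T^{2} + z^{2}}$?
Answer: $- \frac{5460}{29659159} - \frac{\sqrt{152441}}{29659159} \approx -0.00019726$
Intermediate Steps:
$\frac{1}{-5460 + O{\left(-245,304 \right)}} = \frac{1}{-5460 + \sqrt{\left(-245\right)^{2} + 304^{2}}} = \frac{1}{-5460 + \sqrt{60025 + 92416}} = \frac{1}{-5460 + \sqrt{152441}}$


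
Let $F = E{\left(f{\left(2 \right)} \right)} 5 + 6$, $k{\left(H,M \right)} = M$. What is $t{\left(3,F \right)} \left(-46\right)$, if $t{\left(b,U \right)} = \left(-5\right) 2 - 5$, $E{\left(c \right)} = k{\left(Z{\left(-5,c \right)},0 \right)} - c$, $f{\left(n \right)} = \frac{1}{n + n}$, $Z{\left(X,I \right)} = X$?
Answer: $690$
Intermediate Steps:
$f{\left(n \right)} = \frac{1}{2 n}$
$E{\left(c \right)} = - c$ ($E{\left(c \right)} = 0 - c = - c$)
$F = \frac{19}{4}$ ($F = - \frac{1}{2 \cdot 2} \cdot 5 + 6 = \left(-1\right) \frac{1}{4} \cdot 5 + 6 = \left(- \frac{1}{4}\right) 5 + 6 = - \frac{5}{4} + 6 = \frac{19}{4} \approx 4.75$)
$t{\left(b,U \right)} = -15$ ($t{\left(b,U \right)} = -10 - 5 = -15$)
$t{\left(3,F \right)} \left(-46\right) = \left(-15\right) \left(-46\right) = 690$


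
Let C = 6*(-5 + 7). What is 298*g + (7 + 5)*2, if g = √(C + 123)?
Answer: 24 + 894*√15 ≈ 3486.4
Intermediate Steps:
C = 12 (C = 6*2 = 12)
g = 3*√15 (g = √(12 + 123) = √135 = 3*√15 ≈ 11.619)
298*g + (7 + 5)*2 = 298*(3*√15) + (7 + 5)*2 = 894*√15 + 12*2 = 894*√15 + 24 = 24 + 894*√15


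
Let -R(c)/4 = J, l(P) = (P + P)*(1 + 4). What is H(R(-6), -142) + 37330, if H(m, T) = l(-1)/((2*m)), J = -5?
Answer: 149319/4 ≈ 37330.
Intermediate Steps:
l(P) = 10*P (l(P) = (2*P)*5 = 10*P)
R(c) = 20 (R(c) = -4*(-5) = 20)
H(m, T) = -5/m (H(m, T) = (10*(-1))/((2*m)) = -5/m)
H(R(-6), -142) + 37330 = -5/20 + 37330 = -5*1/20 + 37330 = -¼ + 37330 = 149319/4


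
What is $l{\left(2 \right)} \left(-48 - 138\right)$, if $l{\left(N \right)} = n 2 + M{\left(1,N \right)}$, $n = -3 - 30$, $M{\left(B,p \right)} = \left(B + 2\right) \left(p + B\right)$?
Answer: $10602$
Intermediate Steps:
$M{\left(B,p \right)} = \left(2 + B\right) \left(B + p\right)$
$n = -33$ ($n = -3 - 30 = -33$)
$l{\left(N \right)} = -63 + 3 N$ ($l{\left(N \right)} = \left(-33\right) 2 + \left(1^{2} + 2 \cdot 1 + 2 N + 1 N\right) = -66 + \left(1 + 2 + 2 N + N\right) = -66 + \left(3 + 3 N\right) = -63 + 3 N$)
$l{\left(2 \right)} \left(-48 - 138\right) = \left(-63 + 3 \cdot 2\right) \left(-48 - 138\right) = \left(-63 + 6\right) \left(-186\right) = \left(-57\right) \left(-186\right) = 10602$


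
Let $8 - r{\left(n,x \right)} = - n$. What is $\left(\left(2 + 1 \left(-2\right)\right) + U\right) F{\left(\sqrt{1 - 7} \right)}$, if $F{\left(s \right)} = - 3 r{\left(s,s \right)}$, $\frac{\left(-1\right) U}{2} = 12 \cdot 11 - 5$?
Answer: $6096 + 762 i \sqrt{6} \approx 6096.0 + 1866.5 i$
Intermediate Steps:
$r{\left(n,x \right)} = 8 + n$ ($r{\left(n,x \right)} = 8 - - n = 8 + n$)
$U = -254$ ($U = - 2 \left(12 \cdot 11 - 5\right) = - 2 \left(132 - 5\right) = \left(-2\right) 127 = -254$)
$F{\left(s \right)} = -24 - 3 s$ ($F{\left(s \right)} = - 3 \left(8 + s\right) = -24 - 3 s$)
$\left(\left(2 + 1 \left(-2\right)\right) + U\right) F{\left(\sqrt{1 - 7} \right)} = \left(\left(2 + 1 \left(-2\right)\right) - 254\right) \left(-24 - 3 \sqrt{1 - 7}\right) = \left(\left(2 - 2\right) - 254\right) \left(-24 - 3 \sqrt{-6}\right) = \left(0 - 254\right) \left(-24 - 3 i \sqrt{6}\right) = - 254 \left(-24 - 3 i \sqrt{6}\right) = 6096 + 762 i \sqrt{6}$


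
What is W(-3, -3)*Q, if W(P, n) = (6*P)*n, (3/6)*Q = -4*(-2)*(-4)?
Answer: -3456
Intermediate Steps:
Q = -64 (Q = 2*(-4*(-2)*(-4)) = 2*(8*(-4)) = 2*(-32) = -64)
W(P, n) = 6*P*n
W(-3, -3)*Q = (6*(-3)*(-3))*(-64) = 54*(-64) = -3456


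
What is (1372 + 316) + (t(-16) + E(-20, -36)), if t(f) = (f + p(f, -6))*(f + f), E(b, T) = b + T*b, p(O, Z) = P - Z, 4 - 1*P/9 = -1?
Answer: 1268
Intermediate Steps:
P = 45 (P = 36 - 9*(-1) = 36 + 9 = 45)
p(O, Z) = 45 - Z
t(f) = 2*f*(51 + f) (t(f) = (f + (45 - 1*(-6)))*(f + f) = (f + (45 + 6))*(2*f) = (f + 51)*(2*f) = (51 + f)*(2*f) = 2*f*(51 + f))
(1372 + 316) + (t(-16) + E(-20, -36)) = (1372 + 316) + (2*(-16)*(51 - 16) - 20*(1 - 36)) = 1688 + (2*(-16)*35 - 20*(-35)) = 1688 + (-1120 + 700) = 1688 - 420 = 1268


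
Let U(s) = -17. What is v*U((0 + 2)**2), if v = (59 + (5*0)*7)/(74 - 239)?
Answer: 1003/165 ≈ 6.0788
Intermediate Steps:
v = -59/165 (v = (59 + 0*7)/(-165) = (59 + 0)*(-1/165) = 59*(-1/165) = -59/165 ≈ -0.35758)
v*U((0 + 2)**2) = -59/165*(-17) = 1003/165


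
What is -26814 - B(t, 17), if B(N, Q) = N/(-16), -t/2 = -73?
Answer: -214439/8 ≈ -26805.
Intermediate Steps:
t = 146 (t = -2*(-73) = 146)
B(N, Q) = -N/16 (B(N, Q) = N*(-1/16) = -N/16)
-26814 - B(t, 17) = -26814 - (-1)*146/16 = -26814 - 1*(-73/8) = -26814 + 73/8 = -214439/8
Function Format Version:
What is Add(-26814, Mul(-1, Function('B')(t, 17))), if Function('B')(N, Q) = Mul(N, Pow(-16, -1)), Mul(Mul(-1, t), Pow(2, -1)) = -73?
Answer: Rational(-214439, 8) ≈ -26805.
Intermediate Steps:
t = 146 (t = Mul(-2, -73) = 146)
Function('B')(N, Q) = Mul(Rational(-1, 16), N) (Function('B')(N, Q) = Mul(N, Rational(-1, 16)) = Mul(Rational(-1, 16), N))
Add(-26814, Mul(-1, Function('B')(t, 17))) = Add(-26814, Mul(-1, Mul(Rational(-1, 16), 146))) = Add(-26814, Mul(-1, Rational(-73, 8))) = Add(-26814, Rational(73, 8)) = Rational(-214439, 8)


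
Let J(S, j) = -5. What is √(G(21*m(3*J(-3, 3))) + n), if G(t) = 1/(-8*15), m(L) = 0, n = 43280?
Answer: √155807970/60 ≈ 208.04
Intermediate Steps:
G(t) = -1/120 (G(t) = 1/(-120) = -1/120)
√(G(21*m(3*J(-3, 3))) + n) = √(-1/120 + 43280) = √(5193599/120) = √155807970/60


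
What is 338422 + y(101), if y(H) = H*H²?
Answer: 1368723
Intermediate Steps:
y(H) = H³
338422 + y(101) = 338422 + 101³ = 338422 + 1030301 = 1368723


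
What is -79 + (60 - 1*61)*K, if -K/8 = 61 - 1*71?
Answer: -159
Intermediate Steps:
K = 80 (K = -8*(61 - 1*71) = -8*(61 - 71) = -8*(-10) = 80)
-79 + (60 - 1*61)*K = -79 + (60 - 1*61)*80 = -79 + (60 - 61)*80 = -79 - 1*80 = -79 - 80 = -159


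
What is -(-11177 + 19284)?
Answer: -8107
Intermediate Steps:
-(-11177 + 19284) = -1*8107 = -8107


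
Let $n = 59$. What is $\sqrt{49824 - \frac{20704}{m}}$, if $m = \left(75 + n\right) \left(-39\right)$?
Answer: $\frac{4 \sqrt{21263363277}}{2613} \approx 223.22$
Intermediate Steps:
$m = -5226$ ($m = \left(75 + 59\right) \left(-39\right) = 134 \left(-39\right) = -5226$)
$\sqrt{49824 - \frac{20704}{m}} = \sqrt{49824 - \frac{20704}{-5226}} = \sqrt{49824 - - \frac{10352}{2613}} = \sqrt{49824 + \frac{10352}{2613}} = \sqrt{\frac{130200464}{2613}} = \frac{4 \sqrt{21263363277}}{2613}$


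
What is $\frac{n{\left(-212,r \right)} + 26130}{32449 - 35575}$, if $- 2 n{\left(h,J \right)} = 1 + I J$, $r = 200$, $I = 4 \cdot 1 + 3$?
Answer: $- \frac{16953}{2084} \approx -8.1348$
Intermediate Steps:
$I = 7$ ($I = 4 + 3 = 7$)
$n{\left(h,J \right)} = - \frac{1}{2} - \frac{7 J}{2}$ ($n{\left(h,J \right)} = - \frac{1 + 7 J}{2} = - \frac{1}{2} - \frac{7 J}{2}$)
$\frac{n{\left(-212,r \right)} + 26130}{32449 - 35575} = \frac{\left(- \frac{1}{2} - 700\right) + 26130}{32449 - 35575} = \frac{\left(- \frac{1}{2} - 700\right) + 26130}{-3126} = \left(- \frac{1401}{2} + 26130\right) \left(- \frac{1}{3126}\right) = \frac{50859}{2} \left(- \frac{1}{3126}\right) = - \frac{16953}{2084}$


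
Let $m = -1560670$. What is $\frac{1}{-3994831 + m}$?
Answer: $- \frac{1}{5555501} \approx -1.8 \cdot 10^{-7}$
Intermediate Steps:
$\frac{1}{-3994831 + m} = \frac{1}{-3994831 - 1560670} = \frac{1}{-5555501} = - \frac{1}{5555501}$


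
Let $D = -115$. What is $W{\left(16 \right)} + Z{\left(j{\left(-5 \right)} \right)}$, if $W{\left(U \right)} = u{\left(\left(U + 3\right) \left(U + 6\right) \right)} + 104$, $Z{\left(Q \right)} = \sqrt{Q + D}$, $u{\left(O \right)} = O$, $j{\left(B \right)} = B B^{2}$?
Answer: $522 + 4 i \sqrt{15} \approx 522.0 + 15.492 i$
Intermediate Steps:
$j{\left(B \right)} = B^{3}$
$Z{\left(Q \right)} = \sqrt{-115 + Q}$ ($Z{\left(Q \right)} = \sqrt{Q - 115} = \sqrt{-115 + Q}$)
$W{\left(U \right)} = 104 + \left(3 + U\right) \left(6 + U\right)$ ($W{\left(U \right)} = \left(U + 3\right) \left(U + 6\right) + 104 = \left(3 + U\right) \left(6 + U\right) + 104 = 104 + \left(3 + U\right) \left(6 + U\right)$)
$W{\left(16 \right)} + Z{\left(j{\left(-5 \right)} \right)} = \left(122 + 16^{2} + 9 \cdot 16\right) + \sqrt{-115 + \left(-5\right)^{3}} = \left(122 + 256 + 144\right) + \sqrt{-115 - 125} = 522 + \sqrt{-240} = 522 + 4 i \sqrt{15}$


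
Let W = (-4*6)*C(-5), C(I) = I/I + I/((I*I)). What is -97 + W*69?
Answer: -7109/5 ≈ -1421.8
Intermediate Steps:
C(I) = 1 + 1/I (C(I) = 1 + I/(I²) = 1 + I/I² = 1 + 1/I)
W = -96/5 (W = (-4*6)*((1 - 5)/(-5)) = -(-24)*(-4)/5 = -24*⅘ = -96/5 ≈ -19.200)
-97 + W*69 = -97 - 96/5*69 = -97 - 6624/5 = -7109/5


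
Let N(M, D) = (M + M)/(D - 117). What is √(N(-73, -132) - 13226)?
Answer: 2*I*√204997218/249 ≈ 115.0*I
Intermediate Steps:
N(M, D) = 2*M/(-117 + D) (N(M, D) = (2*M)/(-117 + D) = 2*M/(-117 + D))
√(N(-73, -132) - 13226) = √(2*(-73)/(-117 - 132) - 13226) = √(2*(-73)/(-249) - 13226) = √(2*(-73)*(-1/249) - 13226) = √(146/249 - 13226) = √(-3293128/249) = 2*I*√204997218/249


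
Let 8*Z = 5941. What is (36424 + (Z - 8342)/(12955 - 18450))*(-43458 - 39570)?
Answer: -949638582717/314 ≈ -3.0243e+9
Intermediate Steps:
Z = 5941/8 (Z = (⅛)*5941 = 5941/8 ≈ 742.63)
(36424 + (Z - 8342)/(12955 - 18450))*(-43458 - 39570) = (36424 + (5941/8 - 8342)/(12955 - 18450))*(-43458 - 39570) = (36424 - 60795/8/(-5495))*(-83028) = (36424 - 60795/8*(-1/5495))*(-83028) = (36424 + 1737/1256)*(-83028) = (45750281/1256)*(-83028) = -949638582717/314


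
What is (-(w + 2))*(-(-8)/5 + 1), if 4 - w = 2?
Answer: -52/5 ≈ -10.400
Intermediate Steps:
w = 2 (w = 4 - 1*2 = 4 - 2 = 2)
(-(w + 2))*(-(-8)/5 + 1) = (-(2 + 2))*(-(-8)/5 + 1) = (-1*4)*(-(-8)/5 + 1) = -4*(-4*(-⅖) + 1) = -4*(8/5 + 1) = -4*13/5 = -52/5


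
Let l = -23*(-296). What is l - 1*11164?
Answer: -4356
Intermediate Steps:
l = 6808
l - 1*11164 = 6808 - 1*11164 = 6808 - 11164 = -4356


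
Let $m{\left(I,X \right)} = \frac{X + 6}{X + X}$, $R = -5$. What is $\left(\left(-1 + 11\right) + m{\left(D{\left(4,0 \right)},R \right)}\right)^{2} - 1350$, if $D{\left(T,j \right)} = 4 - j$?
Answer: $- \frac{125199}{100} \approx -1252.0$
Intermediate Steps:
$m{\left(I,X \right)} = \frac{6 + X}{2 X}$
$\left(\left(-1 + 11\right) + m{\left(D{\left(4,0 \right)},R \right)}\right)^{2} - 1350 = \left(\left(-1 + 11\right) + \frac{6 - 5}{2 \left(-5\right)}\right)^{2} - 1350 = \left(10 + \frac{1}{2} \left(- \frac{1}{5}\right) 1\right)^{2} - 1350 = \left(10 - \frac{1}{10}\right)^{2} - 1350 = \left(\frac{99}{10}\right)^{2} - 1350 = \frac{9801}{100} - 1350 = - \frac{125199}{100}$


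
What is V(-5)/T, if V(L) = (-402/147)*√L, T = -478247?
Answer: 134*I*√5/23434103 ≈ 1.2786e-5*I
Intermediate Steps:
V(L) = -134*√L/49 (V(L) = (-402*1/147)*√L = -134*√L/49)
V(-5)/T = -134*I*√5/49/(-478247) = -134*I*√5/49*(-1/478247) = 134*I*√5/23434103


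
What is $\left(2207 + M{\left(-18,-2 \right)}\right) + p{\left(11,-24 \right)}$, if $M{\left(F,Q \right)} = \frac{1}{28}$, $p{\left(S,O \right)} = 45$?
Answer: $\frac{63057}{28} \approx 2252.0$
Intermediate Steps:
$M{\left(F,Q \right)} = \frac{1}{28}$
$\left(2207 + M{\left(-18,-2 \right)}\right) + p{\left(11,-24 \right)} = \left(2207 + \frac{1}{28}\right) + 45 = \frac{61797}{28} + 45 = \frac{63057}{28}$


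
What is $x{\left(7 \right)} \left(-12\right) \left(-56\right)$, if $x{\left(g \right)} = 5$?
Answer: $3360$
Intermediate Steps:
$x{\left(7 \right)} \left(-12\right) \left(-56\right) = 5 \left(-12\right) \left(-56\right) = \left(-60\right) \left(-56\right) = 3360$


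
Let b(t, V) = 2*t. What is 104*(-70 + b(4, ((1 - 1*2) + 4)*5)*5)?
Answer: -3120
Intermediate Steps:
104*(-70 + b(4, ((1 - 1*2) + 4)*5)*5) = 104*(-70 + (2*4)*5) = 104*(-70 + 8*5) = 104*(-70 + 40) = 104*(-30) = -3120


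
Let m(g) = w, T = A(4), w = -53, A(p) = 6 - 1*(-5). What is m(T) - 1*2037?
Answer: -2090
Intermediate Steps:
A(p) = 11 (A(p) = 6 + 5 = 11)
T = 11
m(g) = -53
m(T) - 1*2037 = -53 - 1*2037 = -53 - 2037 = -2090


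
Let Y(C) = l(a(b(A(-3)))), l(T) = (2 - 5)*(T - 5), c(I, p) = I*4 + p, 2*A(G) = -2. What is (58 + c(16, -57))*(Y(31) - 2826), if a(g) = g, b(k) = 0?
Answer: -182715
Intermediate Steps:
A(G) = -1 (A(G) = (1/2)*(-2) = -1)
c(I, p) = p + 4*I (c(I, p) = 4*I + p = p + 4*I)
l(T) = 15 - 3*T (l(T) = -3*(-5 + T) = 15 - 3*T)
Y(C) = 15 (Y(C) = 15 - 3*0 = 15 + 0 = 15)
(58 + c(16, -57))*(Y(31) - 2826) = (58 + (-57 + 4*16))*(15 - 2826) = (58 + (-57 + 64))*(-2811) = (58 + 7)*(-2811) = 65*(-2811) = -182715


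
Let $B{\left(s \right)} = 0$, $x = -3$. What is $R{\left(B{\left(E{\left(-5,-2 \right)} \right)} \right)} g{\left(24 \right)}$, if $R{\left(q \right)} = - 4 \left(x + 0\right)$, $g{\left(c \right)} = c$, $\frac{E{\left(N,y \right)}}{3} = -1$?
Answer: $288$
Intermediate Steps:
$E{\left(N,y \right)} = -3$ ($E{\left(N,y \right)} = 3 \left(-1\right) = -3$)
$R{\left(q \right)} = 12$ ($R{\left(q \right)} = - 4 \left(-3 + 0\right) = \left(-4\right) \left(-3\right) = 12$)
$R{\left(B{\left(E{\left(-5,-2 \right)} \right)} \right)} g{\left(24 \right)} = 12 \cdot 24 = 288$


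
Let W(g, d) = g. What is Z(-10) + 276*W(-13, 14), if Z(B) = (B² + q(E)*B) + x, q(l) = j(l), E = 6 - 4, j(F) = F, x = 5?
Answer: -3503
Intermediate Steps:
E = 2
q(l) = l
Z(B) = 5 + B² + 2*B (Z(B) = (B² + 2*B) + 5 = 5 + B² + 2*B)
Z(-10) + 276*W(-13, 14) = (5 + (-10)² + 2*(-10)) + 276*(-13) = (5 + 100 - 20) - 3588 = 85 - 3588 = -3503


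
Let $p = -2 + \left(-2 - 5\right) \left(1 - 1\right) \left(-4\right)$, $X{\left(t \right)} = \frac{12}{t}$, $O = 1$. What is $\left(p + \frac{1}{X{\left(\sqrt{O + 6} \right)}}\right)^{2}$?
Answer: $\frac{\left(24 - \sqrt{7}\right)^{2}}{144} \approx 3.1667$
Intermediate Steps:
$p = -2$ ($p = -2 + \left(-7\right) 0 \left(-4\right) = -2 + 0 \left(-4\right) = -2 + 0 = -2$)
$\left(p + \frac{1}{X{\left(\sqrt{O + 6} \right)}}\right)^{2} = \left(-2 + \frac{1}{12 \frac{1}{\sqrt{1 + 6}}}\right)^{2} = \left(-2 + \frac{1}{12 \frac{1}{\sqrt{7}}}\right)^{2} = \left(-2 + \frac{1}{12 \frac{\sqrt{7}}{7}}\right)^{2} = \left(-2 + \frac{1}{\frac{12}{7} \sqrt{7}}\right)^{2} = \left(-2 + \frac{\sqrt{7}}{12}\right)^{2}$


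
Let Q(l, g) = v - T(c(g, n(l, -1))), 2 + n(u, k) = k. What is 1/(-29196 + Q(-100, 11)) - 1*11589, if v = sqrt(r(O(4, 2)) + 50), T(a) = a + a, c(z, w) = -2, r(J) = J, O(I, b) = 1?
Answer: -9875830759049/852172813 - sqrt(51)/852172813 ≈ -11589.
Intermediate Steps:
n(u, k) = -2 + k
T(a) = 2*a
v = sqrt(51) (v = sqrt(1 + 50) = sqrt(51) ≈ 7.1414)
Q(l, g) = 4 + sqrt(51) (Q(l, g) = sqrt(51) - 2*(-2) = sqrt(51) - 1*(-4) = sqrt(51) + 4 = 4 + sqrt(51))
1/(-29196 + Q(-100, 11)) - 1*11589 = 1/(-29196 + (4 + sqrt(51))) - 1*11589 = 1/(-29192 + sqrt(51)) - 11589 = -11589 + 1/(-29192 + sqrt(51))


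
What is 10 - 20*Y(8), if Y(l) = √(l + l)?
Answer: -70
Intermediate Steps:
Y(l) = √2*√l (Y(l) = √(2*l) = √2*√l)
10 - 20*Y(8) = 10 - 20*√2*√8 = 10 - 20*√2*2*√2 = 10 - 20*4 = 10 - 80 = -70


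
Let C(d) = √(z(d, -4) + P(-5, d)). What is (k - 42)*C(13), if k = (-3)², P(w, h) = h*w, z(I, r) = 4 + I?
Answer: -132*I*√3 ≈ -228.63*I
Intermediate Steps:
C(d) = √(4 - 4*d) (C(d) = √((4 + d) + d*(-5)) = √((4 + d) - 5*d) = √(4 - 4*d))
k = 9
(k - 42)*C(13) = (9 - 42)*(2*√(1 - 1*13)) = -66*√(1 - 13) = -66*√(-12) = -66*2*I*√3 = -132*I*√3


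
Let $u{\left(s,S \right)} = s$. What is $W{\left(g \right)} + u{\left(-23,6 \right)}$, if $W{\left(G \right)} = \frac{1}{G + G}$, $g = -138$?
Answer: $- \frac{6349}{276} \approx -23.004$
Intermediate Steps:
$W{\left(G \right)} = \frac{1}{2 G}$
$W{\left(g \right)} + u{\left(-23,6 \right)} = \frac{1}{2 \left(-138\right)} - 23 = \frac{1}{2} \left(- \frac{1}{138}\right) - 23 = - \frac{1}{276} - 23 = - \frac{6349}{276}$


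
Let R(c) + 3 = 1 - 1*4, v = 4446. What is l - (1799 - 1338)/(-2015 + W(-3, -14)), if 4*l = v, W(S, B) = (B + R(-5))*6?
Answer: 4747027/4270 ≈ 1111.7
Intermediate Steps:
R(c) = -6 (R(c) = -3 + (1 - 1*4) = -3 + (1 - 4) = -3 - 3 = -6)
W(S, B) = -36 + 6*B (W(S, B) = (B - 6)*6 = (-6 + B)*6 = -36 + 6*B)
l = 2223/2 (l = (¼)*4446 = 2223/2 ≈ 1111.5)
l - (1799 - 1338)/(-2015 + W(-3, -14)) = 2223/2 - (1799 - 1338)/(-2015 + (-36 + 6*(-14))) = 2223/2 - 461/(-2015 + (-36 - 84)) = 2223/2 - 461/(-2015 - 120) = 2223/2 - 461/(-2135) = 2223/2 - 461*(-1)/2135 = 2223/2 - 1*(-461/2135) = 2223/2 + 461/2135 = 4747027/4270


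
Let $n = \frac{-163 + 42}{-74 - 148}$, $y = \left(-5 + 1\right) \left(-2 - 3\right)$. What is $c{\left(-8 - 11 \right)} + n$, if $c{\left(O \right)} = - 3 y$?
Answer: $- \frac{13199}{222} \approx -59.455$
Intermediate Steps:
$y = 20$ ($y = \left(-4\right) \left(-5\right) = 20$)
$n = \frac{121}{222}$ ($n = - \frac{121}{-222} = \left(-121\right) \left(- \frac{1}{222}\right) = \frac{121}{222} \approx 0.54504$)
$c{\left(O \right)} = -60$ ($c{\left(O \right)} = \left(-3\right) 20 = -60$)
$c{\left(-8 - 11 \right)} + n = -60 + \frac{121}{222} = - \frac{13199}{222}$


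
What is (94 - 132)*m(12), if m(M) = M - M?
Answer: 0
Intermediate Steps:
m(M) = 0
(94 - 132)*m(12) = (94 - 132)*0 = -38*0 = 0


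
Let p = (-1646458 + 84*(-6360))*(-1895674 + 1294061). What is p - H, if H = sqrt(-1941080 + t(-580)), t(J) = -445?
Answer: 1311936265874 - 15*I*sqrt(8629) ≈ 1.3119e+12 - 1393.4*I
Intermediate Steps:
p = 1311936265874 (p = (-1646458 - 534240)*(-601613) = -2180698*(-601613) = 1311936265874)
H = 15*I*sqrt(8629) (H = sqrt(-1941080 - 445) = sqrt(-1941525) = 15*I*sqrt(8629) ≈ 1393.4*I)
p - H = 1311936265874 - 15*I*sqrt(8629)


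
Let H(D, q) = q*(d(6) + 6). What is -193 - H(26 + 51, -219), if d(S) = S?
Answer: 2435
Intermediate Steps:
H(D, q) = 12*q (H(D, q) = q*(6 + 6) = q*12 = 12*q)
-193 - H(26 + 51, -219) = -193 - 12*(-219) = -193 - 1*(-2628) = -193 + 2628 = 2435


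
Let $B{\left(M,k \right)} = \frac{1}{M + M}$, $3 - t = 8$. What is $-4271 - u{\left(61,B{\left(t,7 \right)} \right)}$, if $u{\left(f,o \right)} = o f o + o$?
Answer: $- \frac{427151}{100} \approx -4271.5$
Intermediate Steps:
$t = -5$ ($t = 3 - 8 = -5$)
$B{\left(M,k \right)} = \frac{1}{2 M}$
$u{\left(f,o \right)} = o + f o^{2}$ ($u{\left(f,o \right)} = f o o + o = f o^{2} + o = o + f o^{2}$)
$-4271 - u{\left(61,B{\left(t,7 \right)} \right)} = -4271 - \frac{1}{2 \left(-5\right)} \left(1 + 61 \frac{1}{2 \left(-5\right)}\right) = -4271 - \frac{1}{2} \left(- \frac{1}{5}\right) \left(1 + 61 \cdot \frac{1}{2} \left(- \frac{1}{5}\right)\right) = -4271 - - \frac{1 + 61 \left(- \frac{1}{10}\right)}{10} = -4271 - - \frac{1 - \frac{61}{10}}{10} = -4271 - \left(- \frac{1}{10}\right) \left(- \frac{51}{10}\right) = -4271 - \frac{51}{100} = - \frac{427151}{100}$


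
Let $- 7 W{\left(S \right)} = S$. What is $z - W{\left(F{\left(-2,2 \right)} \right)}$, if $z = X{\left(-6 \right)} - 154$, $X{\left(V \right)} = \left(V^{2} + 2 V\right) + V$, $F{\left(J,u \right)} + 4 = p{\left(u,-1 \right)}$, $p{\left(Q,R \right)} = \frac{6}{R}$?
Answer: $- \frac{962}{7} \approx -137.43$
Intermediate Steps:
$F{\left(J,u \right)} = -10$ ($F{\left(J,u \right)} = -4 + \frac{6}{-1} = -4 + 6 \left(-1\right) = -4 - 6 = -10$)
$W{\left(S \right)} = - \frac{S}{7}$
$X{\left(V \right)} = V^{2} + 3 V$
$z = -136$ ($z = - 6 \left(3 - 6\right) - 154 = \left(-6\right) \left(-3\right) - 154 = 18 - 154 = -136$)
$z - W{\left(F{\left(-2,2 \right)} \right)} = -136 - \left(- \frac{1}{7}\right) \left(-10\right) = -136 - \frac{10}{7} = - \frac{962}{7}$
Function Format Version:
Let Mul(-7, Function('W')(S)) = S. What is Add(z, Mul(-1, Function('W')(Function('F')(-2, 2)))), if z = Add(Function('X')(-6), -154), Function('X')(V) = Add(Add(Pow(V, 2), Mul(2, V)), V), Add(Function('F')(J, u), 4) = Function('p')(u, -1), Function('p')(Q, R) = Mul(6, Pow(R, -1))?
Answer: Rational(-962, 7) ≈ -137.43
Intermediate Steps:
Function('F')(J, u) = -10 (Function('F')(J, u) = Add(-4, Mul(6, Pow(-1, -1))) = Add(-4, Mul(6, -1)) = Add(-4, -6) = -10)
Function('W')(S) = Mul(Rational(-1, 7), S)
Function('X')(V) = Add(Pow(V, 2), Mul(3, V))
z = -136 (z = Add(Mul(-6, Add(3, -6)), -154) = Add(Mul(-6, -3), -154) = Add(18, -154) = -136)
Add(z, Mul(-1, Function('W')(Function('F')(-2, 2)))) = Add(-136, Mul(-1, Mul(Rational(-1, 7), -10))) = Add(-136, Mul(-1, Rational(10, 7))) = Add(-136, Rational(-10, 7)) = Rational(-962, 7)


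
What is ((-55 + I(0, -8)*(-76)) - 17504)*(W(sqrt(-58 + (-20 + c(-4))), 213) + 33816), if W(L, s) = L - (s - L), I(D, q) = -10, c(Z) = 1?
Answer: -564496797 - 33598*I*sqrt(77) ≈ -5.645e+8 - 2.9482e+5*I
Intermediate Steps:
W(L, s) = -s + 2*L (W(L, s) = L + (L - s) = -s + 2*L)
((-55 + I(0, -8)*(-76)) - 17504)*(W(sqrt(-58 + (-20 + c(-4))), 213) + 33816) = ((-55 - 10*(-76)) - 17504)*((-1*213 + 2*sqrt(-58 + (-20 + 1))) + 33816) = ((-55 + 760) - 17504)*((-213 + 2*sqrt(-58 - 19)) + 33816) = (705 - 17504)*((-213 + 2*sqrt(-77)) + 33816) = -16799*((-213 + 2*(I*sqrt(77))) + 33816) = -16799*((-213 + 2*I*sqrt(77)) + 33816) = -16799*(33603 + 2*I*sqrt(77)) = -564496797 - 33598*I*sqrt(77)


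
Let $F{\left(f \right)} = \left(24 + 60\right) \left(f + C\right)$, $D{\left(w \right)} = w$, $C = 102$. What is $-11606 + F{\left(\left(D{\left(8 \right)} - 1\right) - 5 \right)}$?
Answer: $-2870$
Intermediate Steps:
$F{\left(f \right)} = 8568 + 84 f$ ($F{\left(f \right)} = \left(24 + 60\right) \left(f + 102\right) = 84 \left(102 + f\right) = 8568 + 84 f$)
$-11606 + F{\left(\left(D{\left(8 \right)} - 1\right) - 5 \right)} = -11606 + \left(8568 + 84 \left(\left(8 - 1\right) - 5\right)\right) = -11606 + \left(8568 + 84 \left(7 - 5\right)\right) = -11606 + \left(8568 + 84 \cdot 2\right) = -11606 + \left(8568 + 168\right) = -11606 + 8736 = -2870$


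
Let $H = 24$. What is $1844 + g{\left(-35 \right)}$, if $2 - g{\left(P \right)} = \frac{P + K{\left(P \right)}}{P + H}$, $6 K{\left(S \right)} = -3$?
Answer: $\frac{40541}{22} \approx 1842.8$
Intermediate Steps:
$K{\left(S \right)} = - \frac{1}{2}$ ($K{\left(S \right)} = \frac{1}{6} \left(-3\right) = - \frac{1}{2}$)
$g{\left(P \right)} = 2 - \frac{- \frac{1}{2} + P}{24 + P}$ ($g{\left(P \right)} = 2 - \frac{P - \frac{1}{2}}{P + 24} = 2 - \frac{- \frac{1}{2} + P}{24 + P}$)
$1844 + g{\left(-35 \right)} = 1844 + \frac{\frac{97}{2} - 35}{24 - 35} = 1844 + \frac{1}{-11} \cdot \frac{27}{2} = 1844 - \frac{27}{22} = \frac{40541}{22}$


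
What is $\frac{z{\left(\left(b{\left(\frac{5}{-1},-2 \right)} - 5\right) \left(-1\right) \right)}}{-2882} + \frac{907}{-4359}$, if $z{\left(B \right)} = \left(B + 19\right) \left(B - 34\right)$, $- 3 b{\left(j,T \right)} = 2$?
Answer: $\frac{648724}{18843957} \approx 0.034426$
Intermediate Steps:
$b{\left(j,T \right)} = - \frac{2}{3}$ ($b{\left(j,T \right)} = \left(- \frac{1}{3}\right) 2 = - \frac{2}{3}$)
$z{\left(B \right)} = \left(-34 + B\right) \left(19 + B\right)$ ($z{\left(B \right)} = \left(19 + B\right) \left(B - 34\right) = \left(19 + B\right) \left(-34 + B\right) = \left(-34 + B\right) \left(19 + B\right)$)
$\frac{z{\left(\left(b{\left(\frac{5}{-1},-2 \right)} - 5\right) \left(-1\right) \right)}}{-2882} + \frac{907}{-4359} = \frac{-646 + \left(\left(- \frac{2}{3} - 5\right) \left(-1\right)\right)^{2} - 15 \left(- \frac{2}{3} - 5\right) \left(-1\right)}{-2882} + \frac{907}{-4359} = \left(-646 + \left(\left(- \frac{2}{3} - 5\right) \left(-1\right)\right)^{2} - 15 \left(- \frac{2}{3} - 5\right) \left(-1\right)\right) \left(- \frac{1}{2882}\right) + 907 \left(- \frac{1}{4359}\right) = \left(-646 + \left(\left(- \frac{17}{3}\right) \left(-1\right)\right)^{2} - 15 \left(\left(- \frac{17}{3}\right) \left(-1\right)\right)\right) \left(- \frac{1}{2882}\right) - \frac{907}{4359} = \left(-646 + \left(\frac{17}{3}\right)^{2} - 85\right) \left(- \frac{1}{2882}\right) - \frac{907}{4359} = \left(-646 + \frac{289}{9} - 85\right) \left(- \frac{1}{2882}\right) - \frac{907}{4359} = \left(- \frac{6290}{9}\right) \left(- \frac{1}{2882}\right) - \frac{907}{4359} = \frac{3145}{12969} - \frac{907}{4359} = \frac{648724}{18843957}$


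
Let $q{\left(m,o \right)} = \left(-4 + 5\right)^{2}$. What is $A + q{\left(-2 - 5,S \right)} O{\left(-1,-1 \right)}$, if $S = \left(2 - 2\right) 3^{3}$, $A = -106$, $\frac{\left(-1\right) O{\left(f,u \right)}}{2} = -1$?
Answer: $-104$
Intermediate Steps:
$O{\left(f,u \right)} = 2$ ($O{\left(f,u \right)} = \left(-2\right) \left(-1\right) = 2$)
$S = 0$ ($S = 0 \cdot 27 = 0$)
$q{\left(m,o \right)} = 1$ ($q{\left(m,o \right)} = 1^{2} = 1$)
$A + q{\left(-2 - 5,S \right)} O{\left(-1,-1 \right)} = -106 + 1 \cdot 2 = -106 + 2 = -104$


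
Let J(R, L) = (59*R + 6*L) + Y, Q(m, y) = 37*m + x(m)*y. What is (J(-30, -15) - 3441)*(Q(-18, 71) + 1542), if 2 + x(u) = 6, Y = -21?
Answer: -6173520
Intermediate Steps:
x(u) = 4 (x(u) = -2 + 6 = 4)
Q(m, y) = 4*y + 37*m (Q(m, y) = 37*m + 4*y = 4*y + 37*m)
J(R, L) = -21 + 6*L + 59*R (J(R, L) = (59*R + 6*L) - 21 = (6*L + 59*R) - 21 = -21 + 6*L + 59*R)
(J(-30, -15) - 3441)*(Q(-18, 71) + 1542) = ((-21 + 6*(-15) + 59*(-30)) - 3441)*((4*71 + 37*(-18)) + 1542) = ((-21 - 90 - 1770) - 3441)*((284 - 666) + 1542) = (-1881 - 3441)*(-382 + 1542) = -5322*1160 = -6173520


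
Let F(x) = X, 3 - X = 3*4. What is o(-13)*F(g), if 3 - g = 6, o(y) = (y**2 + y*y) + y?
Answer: -2925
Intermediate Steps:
X = -9 (X = 3 - 3*4 = 3 - 1*12 = 3 - 12 = -9)
o(y) = y + 2*y**2 (o(y) = (y**2 + y**2) + y = 2*y**2 + y = y + 2*y**2)
g = -3 (g = 3 - 1*6 = 3 - 6 = -3)
F(x) = -9
o(-13)*F(g) = -13*(1 + 2*(-13))*(-9) = -13*(1 - 26)*(-9) = -13*(-25)*(-9) = 325*(-9) = -2925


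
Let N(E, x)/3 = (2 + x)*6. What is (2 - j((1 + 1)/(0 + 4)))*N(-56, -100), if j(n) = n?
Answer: -2646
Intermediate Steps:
N(E, x) = 36 + 18*x (N(E, x) = 3*((2 + x)*6) = 3*(12 + 6*x) = 36 + 18*x)
(2 - j((1 + 1)/(0 + 4)))*N(-56, -100) = (2 - (1 + 1)/(0 + 4))*(36 + 18*(-100)) = (2 - 2/4)*(36 - 1800) = (2 - 2/4)*(-1764) = (2 - 1*1/2)*(-1764) = (2 - 1/2)*(-1764) = (3/2)*(-1764) = -2646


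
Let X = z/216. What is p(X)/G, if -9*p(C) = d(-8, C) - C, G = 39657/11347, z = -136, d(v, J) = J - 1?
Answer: 11347/356913 ≈ 0.031792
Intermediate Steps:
d(v, J) = -1 + J
G = 39657/11347 (G = 39657*(1/11347) = 39657/11347 ≈ 3.4949)
X = -17/27 (X = -136/216 = -136*1/216 = -17/27 ≈ -0.62963)
p(C) = 1/9 (p(C) = -((-1 + C) - C)/9 = -1/9*(-1) = 1/9)
p(X)/G = 1/(9*(39657/11347)) = (1/9)*(11347/39657) = 11347/356913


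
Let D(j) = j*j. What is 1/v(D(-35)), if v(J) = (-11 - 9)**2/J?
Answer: 49/16 ≈ 3.0625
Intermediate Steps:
D(j) = j**2
v(J) = 400/J (v(J) = (-20)**2/J = 400/J)
1/v(D(-35)) = 1/(400/((-35)**2)) = 1/(400/1225) = 1/(400*(1/1225)) = 1/(16/49) = 49/16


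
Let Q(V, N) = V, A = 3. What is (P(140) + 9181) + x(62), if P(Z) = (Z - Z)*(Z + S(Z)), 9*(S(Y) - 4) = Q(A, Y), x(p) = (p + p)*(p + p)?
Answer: 24557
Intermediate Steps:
x(p) = 4*p² (x(p) = (2*p)*(2*p) = 4*p²)
S(Y) = 13/3 (S(Y) = 4 + (⅑)*3 = 4 + ⅓ = 13/3)
P(Z) = 0 (P(Z) = (Z - Z)*(Z + 13/3) = 0*(13/3 + Z) = 0)
(P(140) + 9181) + x(62) = (0 + 9181) + 4*62² = 9181 + 4*3844 = 9181 + 15376 = 24557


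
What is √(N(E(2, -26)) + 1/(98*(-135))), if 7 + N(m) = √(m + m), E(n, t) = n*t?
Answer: √(-2778330 + 793800*I*√26)/630 ≈ 1.6385 + 3.112*I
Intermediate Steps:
N(m) = -7 + √2*√m (N(m) = -7 + √(m + m) = -7 + √(2*m) = -7 + √2*√m)
√(N(E(2, -26)) + 1/(98*(-135))) = √((-7 + √2*√(2*(-26))) + 1/(98*(-135))) = √((-7 + √2*√(-52)) + 1/(-13230)) = √((-7 + √2*(2*I*√13)) - 1/13230) = √((-7 + 2*I*√26) - 1/13230) = √(-92611/13230 + 2*I*√26)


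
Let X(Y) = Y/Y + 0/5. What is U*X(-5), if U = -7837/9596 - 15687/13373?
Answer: -255336653/128327308 ≈ -1.9897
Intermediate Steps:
X(Y) = 1 (X(Y) = 1 + 0*(1/5) = 1 + 0 = 1)
U = -255336653/128327308 (U = -7837*1/9596 - 15687*1/13373 = -7837/9596 - 15687/13373 = -255336653/128327308 ≈ -1.9897)
U*X(-5) = -255336653/128327308*1 = -255336653/128327308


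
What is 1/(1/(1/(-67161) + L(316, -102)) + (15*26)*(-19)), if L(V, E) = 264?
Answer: -17730503/131382960069 ≈ -0.00013495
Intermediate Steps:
1/(1/(1/(-67161) + L(316, -102)) + (15*26)*(-19)) = 1/(1/(1/(-67161) + 264) + (15*26)*(-19)) = 1/(1/(-1/67161 + 264) + 390*(-19)) = 1/(1/(17730503/67161) - 7410) = 1/(67161/17730503 - 7410) = 1/(-131382960069/17730503) = -17730503/131382960069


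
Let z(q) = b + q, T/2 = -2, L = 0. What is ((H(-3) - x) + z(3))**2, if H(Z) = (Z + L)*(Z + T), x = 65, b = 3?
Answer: 1444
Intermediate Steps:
T = -4 (T = 2*(-2) = -4)
H(Z) = Z*(-4 + Z) (H(Z) = (Z + 0)*(Z - 4) = Z*(-4 + Z))
z(q) = 3 + q
((H(-3) - x) + z(3))**2 = ((-3*(-4 - 3) - 1*65) + (3 + 3))**2 = ((-3*(-7) - 65) + 6)**2 = ((21 - 65) + 6)**2 = (-44 + 6)**2 = (-38)**2 = 1444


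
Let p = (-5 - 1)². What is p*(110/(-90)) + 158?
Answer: 114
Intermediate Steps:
p = 36 (p = (-6)² = 36)
p*(110/(-90)) + 158 = 36*(110/(-90)) + 158 = 36*(110*(-1/90)) + 158 = 36*(-11/9) + 158 = -44 + 158 = 114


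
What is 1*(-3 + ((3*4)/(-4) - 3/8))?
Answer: -51/8 ≈ -6.3750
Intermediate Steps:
1*(-3 + ((3*4)/(-4) - 3/8)) = 1*(-3 + (12*(-¼) - 3*⅛)) = 1*(-3 + (-3 - 3/8)) = 1*(-3 - 27/8) = 1*(-51/8) = -51/8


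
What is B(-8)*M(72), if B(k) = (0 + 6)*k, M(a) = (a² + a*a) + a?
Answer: -501120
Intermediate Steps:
M(a) = a + 2*a² (M(a) = (a² + a²) + a = 2*a² + a = a + 2*a²)
B(k) = 6*k
B(-8)*M(72) = (6*(-8))*(72*(1 + 2*72)) = -3456*(1 + 144) = -3456*145 = -48*10440 = -501120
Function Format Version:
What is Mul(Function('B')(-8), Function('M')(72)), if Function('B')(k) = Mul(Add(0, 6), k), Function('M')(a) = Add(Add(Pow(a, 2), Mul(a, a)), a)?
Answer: -501120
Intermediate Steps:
Function('M')(a) = Add(a, Mul(2, Pow(a, 2))) (Function('M')(a) = Add(Add(Pow(a, 2), Pow(a, 2)), a) = Add(Mul(2, Pow(a, 2)), a) = Add(a, Mul(2, Pow(a, 2))))
Function('B')(k) = Mul(6, k)
Mul(Function('B')(-8), Function('M')(72)) = Mul(Mul(6, -8), Mul(72, Add(1, Mul(2, 72)))) = Mul(-48, Mul(72, Add(1, 144))) = Mul(-48, Mul(72, 145)) = Mul(-48, 10440) = -501120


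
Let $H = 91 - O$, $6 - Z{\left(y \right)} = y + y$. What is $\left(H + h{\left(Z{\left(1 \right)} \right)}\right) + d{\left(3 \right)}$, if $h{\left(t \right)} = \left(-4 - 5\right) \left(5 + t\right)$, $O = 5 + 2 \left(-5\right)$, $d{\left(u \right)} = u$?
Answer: $18$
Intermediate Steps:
$Z{\left(y \right)} = 6 - 2 y$ ($Z{\left(y \right)} = 6 - \left(y + y\right) = 6 - 2 y$)
$O = -5$ ($O = 5 - 10 = -5$)
$h{\left(t \right)} = -45 - 9 t$ ($h{\left(t \right)} = - 9 \left(5 + t\right) = -45 - 9 t$)
$H = 96$ ($H = 91 - -5 = 91 + 5 = 96$)
$\left(H + h{\left(Z{\left(1 \right)} \right)}\right) + d{\left(3 \right)} = \left(96 - \left(45 + 9 \left(6 - 2\right)\right)\right) + 3 = \left(96 - 81\right) + 3 = 15 + 3 = 18$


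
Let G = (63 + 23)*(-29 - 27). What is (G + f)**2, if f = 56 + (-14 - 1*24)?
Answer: 23020804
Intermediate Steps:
f = 18 (f = 56 + (-14 - 24) = 56 - 38 = 18)
G = -4816 (G = 86*(-56) = -4816)
(G + f)**2 = (-4816 + 18)**2 = (-4798)**2 = 23020804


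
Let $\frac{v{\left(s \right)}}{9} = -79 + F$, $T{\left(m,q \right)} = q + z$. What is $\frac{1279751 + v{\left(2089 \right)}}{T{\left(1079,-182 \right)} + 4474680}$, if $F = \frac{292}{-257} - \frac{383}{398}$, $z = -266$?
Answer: $\frac{130825953617}{457651294352} \approx 0.28586$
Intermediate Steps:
$F = - \frac{214647}{102286}$ ($F = 292 \left(- \frac{1}{257}\right) - \frac{383}{398} = - \frac{292}{257} - \frac{383}{398} = - \frac{214647}{102286} \approx -2.0985$)
$T{\left(m,q \right)} = -266 + q$ ($T{\left(m,q \right)} = q - 266 = -266 + q$)
$v{\left(s \right)} = - \frac{74657169}{102286}$ ($v{\left(s \right)} = 9 \left(-79 - \frac{214647}{102286}\right) = 9 \left(- \frac{8295241}{102286}\right) = - \frac{74657169}{102286}$)
$\frac{1279751 + v{\left(2089 \right)}}{T{\left(1079,-182 \right)} + 4474680} = \frac{1279751 - \frac{74657169}{102286}}{\left(-266 - 182\right) + 4474680} = \frac{130825953617}{102286 \left(-448 + 4474680\right)} = \frac{130825953617}{102286 \cdot 4474232} = \frac{130825953617}{102286} \cdot \frac{1}{4474232} = \frac{130825953617}{457651294352}$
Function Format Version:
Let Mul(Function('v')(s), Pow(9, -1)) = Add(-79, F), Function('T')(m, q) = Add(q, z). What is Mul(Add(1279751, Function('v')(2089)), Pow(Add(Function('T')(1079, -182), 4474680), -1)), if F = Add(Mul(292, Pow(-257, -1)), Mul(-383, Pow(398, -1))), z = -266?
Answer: Rational(130825953617, 457651294352) ≈ 0.28586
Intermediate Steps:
F = Rational(-214647, 102286) (F = Add(Mul(292, Rational(-1, 257)), Mul(-383, Rational(1, 398))) = Add(Rational(-292, 257), Rational(-383, 398)) = Rational(-214647, 102286) ≈ -2.0985)
Function('T')(m, q) = Add(-266, q) (Function('T')(m, q) = Add(q, -266) = Add(-266, q))
Function('v')(s) = Rational(-74657169, 102286) (Function('v')(s) = Mul(9, Add(-79, Rational(-214647, 102286))) = Mul(9, Rational(-8295241, 102286)) = Rational(-74657169, 102286))
Mul(Add(1279751, Function('v')(2089)), Pow(Add(Function('T')(1079, -182), 4474680), -1)) = Mul(Add(1279751, Rational(-74657169, 102286)), Pow(Add(Add(-266, -182), 4474680), -1)) = Mul(Rational(130825953617, 102286), Pow(Add(-448, 4474680), -1)) = Mul(Rational(130825953617, 102286), Pow(4474232, -1)) = Mul(Rational(130825953617, 102286), Rational(1, 4474232)) = Rational(130825953617, 457651294352)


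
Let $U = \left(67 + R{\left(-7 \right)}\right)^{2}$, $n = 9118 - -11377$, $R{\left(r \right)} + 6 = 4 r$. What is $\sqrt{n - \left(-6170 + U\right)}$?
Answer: $2 \sqrt{6394} \approx 159.93$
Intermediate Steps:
$R{\left(r \right)} = -6 + 4 r$
$n = 20495$ ($n = 9118 + 11377 = 20495$)
$U = 1089$ ($U = \left(67 + \left(-6 + 4 \left(-7\right)\right)\right)^{2} = \left(67 - 34\right)^{2} = 33^{2} = 1089$)
$\sqrt{n - \left(-6170 + U\right)} = \sqrt{20495 + \left(6170 - 1089\right)} = \sqrt{20495 + 5081} = \sqrt{25576} = 2 \sqrt{6394}$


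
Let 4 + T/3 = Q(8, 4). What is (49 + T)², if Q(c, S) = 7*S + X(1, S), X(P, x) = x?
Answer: 17689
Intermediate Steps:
Q(c, S) = 8*S (Q(c, S) = 7*S + S = 8*S)
T = 84 (T = -12 + 3*(8*4) = -12 + 3*32 = -12 + 96 = 84)
(49 + T)² = (49 + 84)² = 133² = 17689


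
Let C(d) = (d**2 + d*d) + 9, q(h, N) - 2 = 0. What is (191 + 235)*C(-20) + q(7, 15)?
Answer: 344636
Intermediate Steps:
q(h, N) = 2 (q(h, N) = 2 + 0 = 2)
C(d) = 9 + 2*d**2 (C(d) = (d**2 + d**2) + 9 = 2*d**2 + 9 = 9 + 2*d**2)
(191 + 235)*C(-20) + q(7, 15) = (191 + 235)*(9 + 2*(-20)**2) + 2 = 426*(9 + 2*400) + 2 = 426*(9 + 800) + 2 = 426*809 + 2 = 344634 + 2 = 344636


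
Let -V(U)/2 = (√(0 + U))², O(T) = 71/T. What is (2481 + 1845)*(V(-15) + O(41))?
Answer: 5628126/41 ≈ 1.3727e+5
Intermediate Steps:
V(U) = -2*U
(2481 + 1845)*(V(-15) + O(41)) = (2481 + 1845)*(-2*(-15) + 71/41) = 4326*(30 + 71*(1/41)) = 4326*(30 + 71/41) = 4326*(1301/41) = 5628126/41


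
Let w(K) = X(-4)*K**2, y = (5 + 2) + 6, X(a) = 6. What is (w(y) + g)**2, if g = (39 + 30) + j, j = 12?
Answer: 1199025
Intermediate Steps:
y = 13 (y = 7 + 6 = 13)
w(K) = 6*K**2
g = 81 (g = (39 + 30) + 12 = 69 + 12 = 81)
(w(y) + g)**2 = (6*13**2 + 81)**2 = (6*169 + 81)**2 = (1014 + 81)**2 = 1095**2 = 1199025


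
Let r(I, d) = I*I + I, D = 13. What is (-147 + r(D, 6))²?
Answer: 1225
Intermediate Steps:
r(I, d) = I + I² (r(I, d) = I² + I = I + I²)
(-147 + r(D, 6))² = (-147 + 13*(1 + 13))² = (-147 + 13*14)² = (-147 + 182)² = 35² = 1225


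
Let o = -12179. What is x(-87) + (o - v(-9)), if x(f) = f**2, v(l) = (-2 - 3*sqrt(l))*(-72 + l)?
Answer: -4772 - 729*I ≈ -4772.0 - 729.0*I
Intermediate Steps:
v(l) = (-72 + l)*(-2 - 3*sqrt(l))
x(-87) + (o - v(-9)) = (-87)**2 + (-12179 - (144 - (-81)*I - 2*(-9) + 216*sqrt(-9))) = 7569 + (-12179 - (144 - (-81)*I + 18 + 216*(3*I))) = 7569 + (-12179 - (144 + 81*I + 18 + 648*I)) = 7569 + (-12179 - (162 + 729*I)) = 7569 + (-12179 + (-162 - 729*I)) = 7569 + (-12341 - 729*I) = -4772 - 729*I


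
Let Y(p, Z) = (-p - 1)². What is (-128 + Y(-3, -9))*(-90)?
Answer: 11160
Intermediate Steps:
Y(p, Z) = (-1 - p)²
(-128 + Y(-3, -9))*(-90) = (-128 + (1 - 3)²)*(-90) = (-128 + (-2)²)*(-90) = (-128 + 4)*(-90) = -124*(-90) = 11160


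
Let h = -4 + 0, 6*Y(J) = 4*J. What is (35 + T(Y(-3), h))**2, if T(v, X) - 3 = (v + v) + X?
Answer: 900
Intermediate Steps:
Y(J) = 2*J/3 (Y(J) = (4*J)/6 = 2*J/3)
h = -4
T(v, X) = 3 + X + 2*v (T(v, X) = 3 + ((v + v) + X) = 3 + (2*v + X) = 3 + (X + 2*v) = 3 + X + 2*v)
(35 + T(Y(-3), h))**2 = (35 + (3 - 4 + 2*((2/3)*(-3))))**2 = (35 + (3 - 4 + 2*(-2)))**2 = (35 + (3 - 4 - 4))**2 = (35 - 5)**2 = 30**2 = 900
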